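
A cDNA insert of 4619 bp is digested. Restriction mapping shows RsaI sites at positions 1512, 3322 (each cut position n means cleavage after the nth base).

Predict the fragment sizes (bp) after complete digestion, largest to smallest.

Linear molecule, 2 cuts → 3 fragments:
  1512 − 0 = 1512 bp
  3322 − 1512 = 1810 bp
  4619 − 3322 = 1297 bp
Sorted largest to smallest: 1810, 1512, 1297 bp.

1810, 1512, 1297 bp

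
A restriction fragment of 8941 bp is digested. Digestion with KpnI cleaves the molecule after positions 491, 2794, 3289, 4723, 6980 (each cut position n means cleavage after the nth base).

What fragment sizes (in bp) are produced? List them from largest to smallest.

Linear molecule, 5 cuts → 6 fragments:
  491 − 0 = 491 bp
  2794 − 491 = 2303 bp
  3289 − 2794 = 495 bp
  4723 − 3289 = 1434 bp
  6980 − 4723 = 2257 bp
  8941 − 6980 = 1961 bp
Sorted largest to smallest: 2303, 2257, 1961, 1434, 495, 491 bp.

2303, 2257, 1961, 1434, 495, 491 bp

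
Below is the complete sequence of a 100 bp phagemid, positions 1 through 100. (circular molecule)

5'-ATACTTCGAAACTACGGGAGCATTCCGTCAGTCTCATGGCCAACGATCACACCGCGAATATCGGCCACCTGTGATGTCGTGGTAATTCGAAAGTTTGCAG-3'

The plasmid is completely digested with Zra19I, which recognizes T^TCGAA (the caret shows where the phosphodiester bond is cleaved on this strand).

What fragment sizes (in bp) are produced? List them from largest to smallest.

81, 19 bp

Zra19I sites (TTCGAA) start at positions 5, 86.
Zra19I cuts after the first base of each site, so after positions 5, 86.
Circular molecule, 2 cuts → 2 fragments:
  6–86 → 81 bp
  87–100 then 1–5 → 14 + 5 = 19 bp
Sorted largest to smallest: 81, 19 bp.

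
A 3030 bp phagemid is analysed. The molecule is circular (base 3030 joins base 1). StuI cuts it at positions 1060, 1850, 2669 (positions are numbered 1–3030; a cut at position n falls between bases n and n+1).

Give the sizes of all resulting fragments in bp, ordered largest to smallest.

Circular molecule, 3 cuts → 3 fragments:
  1850 − 1060 = 790 bp
  2669 − 1850 = 819 bp
  wrap: 3030 − 2669 + 1060 = 1421 bp
Sorted largest to smallest: 1421, 819, 790 bp.

1421, 819, 790 bp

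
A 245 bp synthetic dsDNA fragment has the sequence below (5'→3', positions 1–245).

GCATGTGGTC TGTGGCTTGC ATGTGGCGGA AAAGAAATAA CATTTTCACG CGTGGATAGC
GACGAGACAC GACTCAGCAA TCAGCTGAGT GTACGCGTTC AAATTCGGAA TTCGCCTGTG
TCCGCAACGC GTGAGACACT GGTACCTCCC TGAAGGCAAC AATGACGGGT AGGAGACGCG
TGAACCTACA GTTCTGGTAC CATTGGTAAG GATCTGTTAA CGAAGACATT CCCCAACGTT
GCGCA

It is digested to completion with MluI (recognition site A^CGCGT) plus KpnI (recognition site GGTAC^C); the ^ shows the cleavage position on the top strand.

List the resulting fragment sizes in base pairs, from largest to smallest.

48, 45, 45, 34, 31, 24, 18 bp

MluI sites (ACGCGT) start at positions 48, 93, 127, 176.
MluI cuts after the first base of each site, so after positions 48, 93, 127, 176.
KpnI sites (GGTACC) start at positions 141, 196.
KpnI cuts after base 5 of each site (before the last base), so after positions 145, 200.
Combined cut positions: 48, 93, 127, 145, 176, 200.
Linear molecule, 6 cuts → 7 fragments:
  1–48 → 48 bp
  49–93 → 45 bp
  94–127 → 34 bp
  128–145 → 18 bp
  146–176 → 31 bp
  177–200 → 24 bp
  201–245 → 45 bp
Sorted largest to smallest: 48, 45, 45, 34, 31, 24, 18 bp.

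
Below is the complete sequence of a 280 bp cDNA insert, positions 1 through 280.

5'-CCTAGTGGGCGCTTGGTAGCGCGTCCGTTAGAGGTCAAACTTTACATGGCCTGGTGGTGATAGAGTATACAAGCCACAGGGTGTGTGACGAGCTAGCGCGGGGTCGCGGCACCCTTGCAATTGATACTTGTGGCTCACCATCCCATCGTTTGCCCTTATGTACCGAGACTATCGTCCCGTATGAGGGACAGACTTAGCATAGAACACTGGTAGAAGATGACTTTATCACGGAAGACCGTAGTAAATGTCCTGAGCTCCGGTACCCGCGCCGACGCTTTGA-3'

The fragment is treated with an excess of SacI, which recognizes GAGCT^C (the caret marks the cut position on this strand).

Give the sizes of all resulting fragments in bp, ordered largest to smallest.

256, 24 bp

The SacI site (GAGCTC) starts at position 252.
SacI cuts after base 5 of each site (before the last base), so after position 256.
Linear molecule, 1 cut → 2 fragments:
  1–256 → 256 bp
  257–280 → 24 bp
Sorted largest to smallest: 256, 24 bp.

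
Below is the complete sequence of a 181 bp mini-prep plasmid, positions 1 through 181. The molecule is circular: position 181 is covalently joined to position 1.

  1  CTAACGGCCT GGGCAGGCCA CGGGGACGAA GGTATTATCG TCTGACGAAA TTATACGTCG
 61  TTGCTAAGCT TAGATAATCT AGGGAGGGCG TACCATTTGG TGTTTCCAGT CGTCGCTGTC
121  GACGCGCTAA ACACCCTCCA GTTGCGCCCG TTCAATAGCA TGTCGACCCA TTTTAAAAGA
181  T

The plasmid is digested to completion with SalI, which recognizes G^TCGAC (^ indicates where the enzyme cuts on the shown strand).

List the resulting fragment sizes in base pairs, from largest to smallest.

137, 44 bp

SalI sites (GTCGAC) start at positions 118, 162.
SalI cuts after the first base of each site, so after positions 118, 162.
Circular molecule, 2 cuts → 2 fragments:
  119–162 → 44 bp
  163–181 then 1–118 → 19 + 118 = 137 bp
Sorted largest to smallest: 137, 44 bp.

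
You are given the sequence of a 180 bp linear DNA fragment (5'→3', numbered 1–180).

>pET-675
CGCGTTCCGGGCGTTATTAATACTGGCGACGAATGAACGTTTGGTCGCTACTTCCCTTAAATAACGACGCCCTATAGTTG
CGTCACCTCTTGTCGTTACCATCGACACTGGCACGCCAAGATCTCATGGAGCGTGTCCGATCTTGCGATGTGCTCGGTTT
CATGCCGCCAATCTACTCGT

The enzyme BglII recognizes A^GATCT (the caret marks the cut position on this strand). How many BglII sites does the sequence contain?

AGATCT occurs starting at position 119.
BglII cuts at 1 site.

1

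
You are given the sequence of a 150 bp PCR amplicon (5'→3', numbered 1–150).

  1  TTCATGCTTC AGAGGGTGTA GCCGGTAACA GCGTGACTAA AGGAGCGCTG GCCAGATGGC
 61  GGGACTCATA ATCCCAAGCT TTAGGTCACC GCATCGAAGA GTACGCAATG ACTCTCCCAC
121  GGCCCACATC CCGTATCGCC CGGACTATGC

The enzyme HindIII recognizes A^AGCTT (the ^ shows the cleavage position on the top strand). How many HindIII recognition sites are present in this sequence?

1

AAGCTT occurs starting at position 76.
HindIII cuts at 1 site.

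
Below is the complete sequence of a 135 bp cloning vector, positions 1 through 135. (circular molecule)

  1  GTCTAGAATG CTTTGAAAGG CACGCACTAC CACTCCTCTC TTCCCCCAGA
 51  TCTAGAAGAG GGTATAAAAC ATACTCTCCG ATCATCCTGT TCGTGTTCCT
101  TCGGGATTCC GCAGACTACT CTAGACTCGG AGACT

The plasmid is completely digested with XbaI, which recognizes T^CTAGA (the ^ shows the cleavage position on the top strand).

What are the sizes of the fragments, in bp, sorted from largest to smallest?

XbaI sites (TCTAGA) start at positions 2, 51, 120.
XbaI cuts after the first base of each site, so after positions 2, 51, 120.
Circular molecule, 3 cuts → 3 fragments:
  3–51 → 49 bp
  52–120 → 69 bp
  121–135 then 1–2 → 15 + 2 = 17 bp
Sorted largest to smallest: 69, 49, 17 bp.

69, 49, 17 bp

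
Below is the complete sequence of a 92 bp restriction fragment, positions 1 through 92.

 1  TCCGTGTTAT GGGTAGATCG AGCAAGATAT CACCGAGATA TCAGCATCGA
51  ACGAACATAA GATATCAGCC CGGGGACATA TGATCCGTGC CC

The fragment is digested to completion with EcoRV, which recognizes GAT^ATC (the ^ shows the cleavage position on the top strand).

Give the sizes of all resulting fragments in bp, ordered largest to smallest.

29, 28, 24, 11 bp

EcoRV sites (GATATC) start at positions 26, 37, 61.
EcoRV cuts after base 3 of each site, so after positions 28, 39, 63.
Linear molecule, 3 cuts → 4 fragments:
  1–28 → 28 bp
  29–39 → 11 bp
  40–63 → 24 bp
  64–92 → 29 bp
Sorted largest to smallest: 29, 28, 24, 11 bp.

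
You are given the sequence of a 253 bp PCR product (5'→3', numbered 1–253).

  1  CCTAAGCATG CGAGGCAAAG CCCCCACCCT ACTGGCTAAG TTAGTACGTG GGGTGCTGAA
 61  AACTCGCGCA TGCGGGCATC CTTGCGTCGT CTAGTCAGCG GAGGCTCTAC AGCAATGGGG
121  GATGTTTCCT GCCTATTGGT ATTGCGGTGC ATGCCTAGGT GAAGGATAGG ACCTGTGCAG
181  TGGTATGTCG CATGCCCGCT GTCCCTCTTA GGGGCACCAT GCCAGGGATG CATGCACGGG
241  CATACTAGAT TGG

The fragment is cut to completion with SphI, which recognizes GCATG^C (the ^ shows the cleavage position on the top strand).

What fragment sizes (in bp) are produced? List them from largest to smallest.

81, 62, 41, 40, 19, 10 bp

SphI sites (GCATGC) start at positions 6, 68, 149, 190, 230.
SphI cuts after base 5 of each site (before the last base), so after positions 10, 72, 153, 194, 234.
Linear molecule, 5 cuts → 6 fragments:
  1–10 → 10 bp
  11–72 → 62 bp
  73–153 → 81 bp
  154–194 → 41 bp
  195–234 → 40 bp
  235–253 → 19 bp
Sorted largest to smallest: 81, 62, 41, 40, 19, 10 bp.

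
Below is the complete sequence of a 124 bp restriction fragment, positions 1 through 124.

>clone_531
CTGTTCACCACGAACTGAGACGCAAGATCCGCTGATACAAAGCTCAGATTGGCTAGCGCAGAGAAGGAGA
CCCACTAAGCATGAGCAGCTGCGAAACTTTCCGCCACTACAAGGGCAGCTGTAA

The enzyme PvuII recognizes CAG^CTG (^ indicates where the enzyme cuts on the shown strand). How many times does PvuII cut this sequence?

2

CAGCTG occurs starting at positions 86, 116.
PvuII cuts at 2 sites.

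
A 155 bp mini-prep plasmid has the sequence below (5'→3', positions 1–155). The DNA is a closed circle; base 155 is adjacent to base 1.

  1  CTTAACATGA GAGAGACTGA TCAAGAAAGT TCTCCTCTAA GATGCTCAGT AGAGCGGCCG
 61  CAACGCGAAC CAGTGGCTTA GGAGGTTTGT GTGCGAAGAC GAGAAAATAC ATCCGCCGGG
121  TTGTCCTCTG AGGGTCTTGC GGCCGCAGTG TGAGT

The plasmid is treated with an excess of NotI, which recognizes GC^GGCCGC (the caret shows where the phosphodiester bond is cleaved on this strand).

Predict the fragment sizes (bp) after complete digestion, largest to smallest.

85, 70 bp

NotI sites (GCGGCCGC) start at positions 54, 139.
NotI cuts after base 2 of each site, so after positions 55, 140.
Circular molecule, 2 cuts → 2 fragments:
  56–140 → 85 bp
  141–155 then 1–55 → 15 + 55 = 70 bp
Sorted largest to smallest: 85, 70 bp.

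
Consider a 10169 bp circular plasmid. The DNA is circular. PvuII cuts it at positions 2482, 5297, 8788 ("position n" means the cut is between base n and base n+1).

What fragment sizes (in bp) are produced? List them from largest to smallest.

Circular molecule, 3 cuts → 3 fragments:
  5297 − 2482 = 2815 bp
  8788 − 5297 = 3491 bp
  wrap: 10169 − 8788 + 2482 = 3863 bp
Sorted largest to smallest: 3863, 3491, 2815 bp.

3863, 3491, 2815 bp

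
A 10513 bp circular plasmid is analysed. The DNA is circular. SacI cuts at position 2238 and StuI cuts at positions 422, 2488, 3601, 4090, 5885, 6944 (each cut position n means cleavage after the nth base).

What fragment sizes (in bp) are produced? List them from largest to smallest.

3991, 1816, 1795, 1113, 1059, 489, 250 bp

Combined cut positions (sorted): 422, 2238, 2488, 3601, 4090, 5885, 6944.
Circular molecule, 7 cuts → 7 fragments:
  2238 − 422 = 1816 bp
  2488 − 2238 = 250 bp
  3601 − 2488 = 1113 bp
  4090 − 3601 = 489 bp
  5885 − 4090 = 1795 bp
  6944 − 5885 = 1059 bp
  wrap: 10513 − 6944 + 422 = 3991 bp
Sorted largest to smallest: 3991, 1816, 1795, 1113, 1059, 489, 250 bp.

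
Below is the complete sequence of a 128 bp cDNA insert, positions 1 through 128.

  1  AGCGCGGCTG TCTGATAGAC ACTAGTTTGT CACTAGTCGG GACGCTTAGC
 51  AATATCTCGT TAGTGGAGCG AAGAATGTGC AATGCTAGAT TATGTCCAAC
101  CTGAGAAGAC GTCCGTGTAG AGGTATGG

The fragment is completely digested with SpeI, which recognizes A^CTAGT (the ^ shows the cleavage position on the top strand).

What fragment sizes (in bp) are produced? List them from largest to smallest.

SpeI sites (ACTAGT) start at positions 21, 32.
SpeI cuts after the first base of each site, so after positions 21, 32.
Linear molecule, 2 cuts → 3 fragments:
  1–21 → 21 bp
  22–32 → 11 bp
  33–128 → 96 bp
Sorted largest to smallest: 96, 21, 11 bp.

96, 21, 11 bp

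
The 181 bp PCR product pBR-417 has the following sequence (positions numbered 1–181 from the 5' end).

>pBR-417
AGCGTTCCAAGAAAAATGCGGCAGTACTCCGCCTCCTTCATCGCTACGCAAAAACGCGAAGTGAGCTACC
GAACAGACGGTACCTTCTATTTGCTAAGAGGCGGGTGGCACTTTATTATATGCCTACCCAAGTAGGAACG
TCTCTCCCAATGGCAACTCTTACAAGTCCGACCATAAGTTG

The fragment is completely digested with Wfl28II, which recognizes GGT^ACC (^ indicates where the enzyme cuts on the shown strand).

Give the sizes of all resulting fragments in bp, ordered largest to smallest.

The Wfl28II site (GGTACC) starts at position 79.
Wfl28II cuts after base 3 of each site, so after position 81.
Linear molecule, 1 cut → 2 fragments:
  1–81 → 81 bp
  82–181 → 100 bp
Sorted largest to smallest: 100, 81 bp.

100, 81 bp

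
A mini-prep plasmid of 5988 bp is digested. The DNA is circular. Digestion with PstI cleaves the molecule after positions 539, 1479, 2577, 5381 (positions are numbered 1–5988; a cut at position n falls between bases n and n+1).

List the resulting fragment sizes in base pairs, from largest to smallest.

Circular molecule, 4 cuts → 4 fragments:
  1479 − 539 = 940 bp
  2577 − 1479 = 1098 bp
  5381 − 2577 = 2804 bp
  wrap: 5988 − 5381 + 539 = 1146 bp
Sorted largest to smallest: 2804, 1146, 1098, 940 bp.

2804, 1146, 1098, 940 bp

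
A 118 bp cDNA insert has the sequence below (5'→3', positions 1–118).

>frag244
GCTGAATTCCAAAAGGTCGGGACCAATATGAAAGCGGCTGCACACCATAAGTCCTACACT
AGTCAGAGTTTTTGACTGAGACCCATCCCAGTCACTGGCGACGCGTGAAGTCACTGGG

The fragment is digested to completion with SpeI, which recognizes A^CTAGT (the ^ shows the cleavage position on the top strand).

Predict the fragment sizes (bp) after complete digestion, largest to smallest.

60, 58 bp

The SpeI site (ACTAGT) starts at position 58.
SpeI cuts after the first base of each site, so after position 58.
Linear molecule, 1 cut → 2 fragments:
  1–58 → 58 bp
  59–118 → 60 bp
Sorted largest to smallest: 60, 58 bp.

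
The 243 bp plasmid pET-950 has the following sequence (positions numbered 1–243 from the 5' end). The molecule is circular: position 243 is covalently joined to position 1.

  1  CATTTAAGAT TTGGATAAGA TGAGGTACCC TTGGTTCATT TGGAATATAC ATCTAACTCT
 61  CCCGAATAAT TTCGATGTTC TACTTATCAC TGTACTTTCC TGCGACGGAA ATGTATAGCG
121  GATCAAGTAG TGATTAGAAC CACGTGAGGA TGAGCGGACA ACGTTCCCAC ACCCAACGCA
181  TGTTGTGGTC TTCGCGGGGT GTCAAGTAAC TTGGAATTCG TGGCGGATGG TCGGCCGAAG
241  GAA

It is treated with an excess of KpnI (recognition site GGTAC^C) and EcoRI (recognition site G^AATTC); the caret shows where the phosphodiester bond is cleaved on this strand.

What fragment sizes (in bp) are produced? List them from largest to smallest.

The KpnI site (GGTACC) starts at position 24.
KpnI cuts after base 5 of each site (before the last base), so after position 28.
The EcoRI site (GAATTC) starts at position 214.
EcoRI cuts after the first base of each site, so after position 214.
Combined cut positions: 28, 214.
Circular molecule, 2 cuts → 2 fragments:
  29–214 → 186 bp
  215–243 then 1–28 → 29 + 28 = 57 bp
Sorted largest to smallest: 186, 57 bp.

186, 57 bp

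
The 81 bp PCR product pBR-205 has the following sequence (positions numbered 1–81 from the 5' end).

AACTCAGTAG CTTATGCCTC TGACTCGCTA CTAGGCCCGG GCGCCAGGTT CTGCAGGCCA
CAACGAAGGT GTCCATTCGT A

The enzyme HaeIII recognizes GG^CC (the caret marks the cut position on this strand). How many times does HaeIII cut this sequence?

2

GGCC occurs starting at positions 34, 56.
HaeIII cuts at 2 sites.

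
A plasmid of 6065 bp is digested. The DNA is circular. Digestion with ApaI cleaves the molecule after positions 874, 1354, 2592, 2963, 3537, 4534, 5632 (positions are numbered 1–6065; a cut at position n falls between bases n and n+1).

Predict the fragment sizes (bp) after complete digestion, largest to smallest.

Circular molecule, 7 cuts → 7 fragments:
  1354 − 874 = 480 bp
  2592 − 1354 = 1238 bp
  2963 − 2592 = 371 bp
  3537 − 2963 = 574 bp
  4534 − 3537 = 997 bp
  5632 − 4534 = 1098 bp
  wrap: 6065 − 5632 + 874 = 1307 bp
Sorted largest to smallest: 1307, 1238, 1098, 997, 574, 480, 371 bp.

1307, 1238, 1098, 997, 574, 480, 371 bp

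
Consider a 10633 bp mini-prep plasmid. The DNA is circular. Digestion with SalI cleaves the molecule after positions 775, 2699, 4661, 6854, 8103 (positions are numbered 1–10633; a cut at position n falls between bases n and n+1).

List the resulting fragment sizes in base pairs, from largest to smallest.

3305, 2193, 1962, 1924, 1249 bp

Circular molecule, 5 cuts → 5 fragments:
  2699 − 775 = 1924 bp
  4661 − 2699 = 1962 bp
  6854 − 4661 = 2193 bp
  8103 − 6854 = 1249 bp
  wrap: 10633 − 8103 + 775 = 3305 bp
Sorted largest to smallest: 3305, 2193, 1962, 1924, 1249 bp.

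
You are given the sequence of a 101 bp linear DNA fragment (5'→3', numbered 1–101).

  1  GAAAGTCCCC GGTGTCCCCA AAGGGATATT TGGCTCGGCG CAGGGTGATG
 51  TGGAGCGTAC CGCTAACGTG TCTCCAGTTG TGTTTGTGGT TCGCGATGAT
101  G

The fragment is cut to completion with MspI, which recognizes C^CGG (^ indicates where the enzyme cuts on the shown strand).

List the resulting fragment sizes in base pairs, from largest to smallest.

92, 9 bp

The MspI site (CCGG) starts at position 9.
MspI cuts after the first base of each site, so after position 9.
Linear molecule, 1 cut → 2 fragments:
  1–9 → 9 bp
  10–101 → 92 bp
Sorted largest to smallest: 92, 9 bp.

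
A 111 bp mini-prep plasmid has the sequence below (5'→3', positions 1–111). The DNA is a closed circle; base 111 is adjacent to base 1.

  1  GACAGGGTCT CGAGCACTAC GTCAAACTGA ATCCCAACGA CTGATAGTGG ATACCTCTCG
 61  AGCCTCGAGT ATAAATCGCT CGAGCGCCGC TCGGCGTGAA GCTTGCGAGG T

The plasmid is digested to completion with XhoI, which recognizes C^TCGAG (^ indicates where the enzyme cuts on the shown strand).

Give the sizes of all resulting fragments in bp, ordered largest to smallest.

XhoI sites (CTCGAG) start at positions 9, 57, 64, 79.
XhoI cuts after the first base of each site, so after positions 9, 57, 64, 79.
Circular molecule, 4 cuts → 4 fragments:
  10–57 → 48 bp
  58–64 → 7 bp
  65–79 → 15 bp
  80–111 then 1–9 → 32 + 9 = 41 bp
Sorted largest to smallest: 48, 41, 15, 7 bp.

48, 41, 15, 7 bp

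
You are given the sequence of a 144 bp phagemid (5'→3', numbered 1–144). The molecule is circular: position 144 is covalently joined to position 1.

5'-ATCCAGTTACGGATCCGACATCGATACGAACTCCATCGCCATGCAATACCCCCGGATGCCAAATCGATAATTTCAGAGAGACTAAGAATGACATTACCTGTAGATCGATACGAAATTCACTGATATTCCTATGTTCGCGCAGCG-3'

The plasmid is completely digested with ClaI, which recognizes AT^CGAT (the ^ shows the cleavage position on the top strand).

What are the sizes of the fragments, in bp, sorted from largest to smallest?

ClaI sites (ATCGAT) start at positions 20, 63, 104.
ClaI cuts after base 2 of each site, so after positions 21, 64, 105.
Circular molecule, 3 cuts → 3 fragments:
  22–64 → 43 bp
  65–105 → 41 bp
  106–144 then 1–21 → 39 + 21 = 60 bp
Sorted largest to smallest: 60, 43, 41 bp.

60, 43, 41 bp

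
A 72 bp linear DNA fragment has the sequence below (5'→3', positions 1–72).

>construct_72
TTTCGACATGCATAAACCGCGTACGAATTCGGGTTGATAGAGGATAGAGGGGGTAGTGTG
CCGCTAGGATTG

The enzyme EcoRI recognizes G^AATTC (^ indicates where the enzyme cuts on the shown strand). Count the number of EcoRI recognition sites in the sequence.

1

GAATTC occurs starting at position 25.
EcoRI cuts at 1 site.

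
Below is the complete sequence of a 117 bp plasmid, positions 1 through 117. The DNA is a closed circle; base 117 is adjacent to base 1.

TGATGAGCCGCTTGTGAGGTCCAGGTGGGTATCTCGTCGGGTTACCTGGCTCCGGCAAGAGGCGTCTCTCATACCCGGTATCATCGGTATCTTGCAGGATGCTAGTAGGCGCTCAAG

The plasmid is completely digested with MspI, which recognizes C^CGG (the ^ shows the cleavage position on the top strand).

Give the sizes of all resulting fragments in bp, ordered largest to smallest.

94, 23 bp

MspI sites (CCGG) start at positions 52, 75.
MspI cuts after the first base of each site, so after positions 52, 75.
Circular molecule, 2 cuts → 2 fragments:
  53–75 → 23 bp
  76–117 then 1–52 → 42 + 52 = 94 bp
Sorted largest to smallest: 94, 23 bp.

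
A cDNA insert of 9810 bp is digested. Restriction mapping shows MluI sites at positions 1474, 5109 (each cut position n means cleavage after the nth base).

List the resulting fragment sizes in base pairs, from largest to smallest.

4701, 3635, 1474 bp

Linear molecule, 2 cuts → 3 fragments:
  1474 − 0 = 1474 bp
  5109 − 1474 = 3635 bp
  9810 − 5109 = 4701 bp
Sorted largest to smallest: 4701, 3635, 1474 bp.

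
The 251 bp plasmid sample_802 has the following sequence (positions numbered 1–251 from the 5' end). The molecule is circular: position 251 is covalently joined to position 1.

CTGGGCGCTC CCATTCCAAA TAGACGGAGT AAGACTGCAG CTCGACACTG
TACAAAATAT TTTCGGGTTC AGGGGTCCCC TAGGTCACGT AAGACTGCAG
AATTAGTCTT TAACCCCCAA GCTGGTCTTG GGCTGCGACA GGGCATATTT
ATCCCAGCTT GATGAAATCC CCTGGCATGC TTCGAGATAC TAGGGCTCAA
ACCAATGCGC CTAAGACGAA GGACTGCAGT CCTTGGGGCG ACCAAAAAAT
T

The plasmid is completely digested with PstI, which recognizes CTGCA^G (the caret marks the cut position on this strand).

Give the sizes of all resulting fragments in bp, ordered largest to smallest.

PstI sites (CTGCAG) start at positions 35, 95, 224.
PstI cuts after base 5 of each site (before the last base), so after positions 39, 99, 228.
Circular molecule, 3 cuts → 3 fragments:
  40–99 → 60 bp
  100–228 → 129 bp
  229–251 then 1–39 → 23 + 39 = 62 bp
Sorted largest to smallest: 129, 62, 60 bp.

129, 62, 60 bp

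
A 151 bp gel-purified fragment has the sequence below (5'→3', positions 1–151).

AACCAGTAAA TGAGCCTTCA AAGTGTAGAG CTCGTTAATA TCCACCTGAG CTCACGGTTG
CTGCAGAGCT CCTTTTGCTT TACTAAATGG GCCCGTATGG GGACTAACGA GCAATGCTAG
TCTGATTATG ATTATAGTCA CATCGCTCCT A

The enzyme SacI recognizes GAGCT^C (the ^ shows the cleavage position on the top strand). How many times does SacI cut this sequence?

GAGCTC occurs starting at positions 28, 48, 66.
SacI cuts at 3 sites.

3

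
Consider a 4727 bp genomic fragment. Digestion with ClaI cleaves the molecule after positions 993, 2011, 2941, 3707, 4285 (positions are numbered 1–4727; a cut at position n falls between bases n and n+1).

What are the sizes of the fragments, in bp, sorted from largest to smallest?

Linear molecule, 5 cuts → 6 fragments:
  993 − 0 = 993 bp
  2011 − 993 = 1018 bp
  2941 − 2011 = 930 bp
  3707 − 2941 = 766 bp
  4285 − 3707 = 578 bp
  4727 − 4285 = 442 bp
Sorted largest to smallest: 1018, 993, 930, 766, 578, 442 bp.

1018, 993, 930, 766, 578, 442 bp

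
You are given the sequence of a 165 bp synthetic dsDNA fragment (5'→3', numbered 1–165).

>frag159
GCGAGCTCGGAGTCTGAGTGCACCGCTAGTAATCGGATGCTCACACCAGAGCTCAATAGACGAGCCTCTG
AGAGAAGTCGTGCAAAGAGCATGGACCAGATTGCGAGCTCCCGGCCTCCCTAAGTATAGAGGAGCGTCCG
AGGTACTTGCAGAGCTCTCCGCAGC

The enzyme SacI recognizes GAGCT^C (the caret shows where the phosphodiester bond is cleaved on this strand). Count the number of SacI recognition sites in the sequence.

GAGCTC occurs starting at positions 3, 49, 105, 152.
SacI cuts at 4 sites.

4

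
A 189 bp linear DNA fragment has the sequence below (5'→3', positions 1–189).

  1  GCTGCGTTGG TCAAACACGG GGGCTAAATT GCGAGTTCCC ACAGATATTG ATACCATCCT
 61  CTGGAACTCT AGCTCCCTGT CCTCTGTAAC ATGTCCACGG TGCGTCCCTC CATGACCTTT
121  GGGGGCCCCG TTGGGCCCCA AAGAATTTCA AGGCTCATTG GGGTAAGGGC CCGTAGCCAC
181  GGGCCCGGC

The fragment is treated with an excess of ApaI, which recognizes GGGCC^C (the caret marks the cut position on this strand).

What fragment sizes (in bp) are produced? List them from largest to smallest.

ApaI sites (GGGCCC) start at positions 123, 133, 167, 181.
ApaI cuts after base 5 of each site (before the last base), so after positions 127, 137, 171, 185.
Linear molecule, 4 cuts → 5 fragments:
  1–127 → 127 bp
  128–137 → 10 bp
  138–171 → 34 bp
  172–185 → 14 bp
  186–189 → 4 bp
Sorted largest to smallest: 127, 34, 14, 10, 4 bp.

127, 34, 14, 10, 4 bp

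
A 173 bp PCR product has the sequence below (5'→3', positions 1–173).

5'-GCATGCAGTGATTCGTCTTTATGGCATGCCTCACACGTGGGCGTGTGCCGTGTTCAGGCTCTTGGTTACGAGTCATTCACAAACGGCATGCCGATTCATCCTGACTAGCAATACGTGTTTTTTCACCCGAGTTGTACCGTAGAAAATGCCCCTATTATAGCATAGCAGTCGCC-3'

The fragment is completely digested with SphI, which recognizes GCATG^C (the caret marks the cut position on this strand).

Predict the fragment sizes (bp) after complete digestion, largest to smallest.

83, 62, 23, 5 bp

SphI sites (GCATGC) start at positions 1, 24, 86.
SphI cuts after base 5 of each site (before the last base), so after positions 5, 28, 90.
Linear molecule, 3 cuts → 4 fragments:
  1–5 → 5 bp
  6–28 → 23 bp
  29–90 → 62 bp
  91–173 → 83 bp
Sorted largest to smallest: 83, 62, 23, 5 bp.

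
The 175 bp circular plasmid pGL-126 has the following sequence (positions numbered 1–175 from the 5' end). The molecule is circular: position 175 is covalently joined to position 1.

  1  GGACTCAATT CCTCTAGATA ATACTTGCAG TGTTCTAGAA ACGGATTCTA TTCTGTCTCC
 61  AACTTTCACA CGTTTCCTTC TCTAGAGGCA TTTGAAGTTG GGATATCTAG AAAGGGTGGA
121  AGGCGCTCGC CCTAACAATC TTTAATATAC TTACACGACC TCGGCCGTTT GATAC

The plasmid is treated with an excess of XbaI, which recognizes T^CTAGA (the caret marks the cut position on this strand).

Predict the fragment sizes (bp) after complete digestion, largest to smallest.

XbaI sites (TCTAGA) start at positions 13, 34, 81, 106.
XbaI cuts after the first base of each site, so after positions 13, 34, 81, 106.
Circular molecule, 4 cuts → 4 fragments:
  14–34 → 21 bp
  35–81 → 47 bp
  82–106 → 25 bp
  107–175 then 1–13 → 69 + 13 = 82 bp
Sorted largest to smallest: 82, 47, 25, 21 bp.

82, 47, 25, 21 bp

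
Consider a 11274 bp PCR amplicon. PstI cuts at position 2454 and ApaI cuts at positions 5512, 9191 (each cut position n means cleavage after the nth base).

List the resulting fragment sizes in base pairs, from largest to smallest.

3679, 3058, 2454, 2083 bp

Combined cut positions (sorted): 2454, 5512, 9191.
Linear molecule, 3 cuts → 4 fragments:
  2454 − 0 = 2454 bp
  5512 − 2454 = 3058 bp
  9191 − 5512 = 3679 bp
  11274 − 9191 = 2083 bp
Sorted largest to smallest: 3679, 3058, 2454, 2083 bp.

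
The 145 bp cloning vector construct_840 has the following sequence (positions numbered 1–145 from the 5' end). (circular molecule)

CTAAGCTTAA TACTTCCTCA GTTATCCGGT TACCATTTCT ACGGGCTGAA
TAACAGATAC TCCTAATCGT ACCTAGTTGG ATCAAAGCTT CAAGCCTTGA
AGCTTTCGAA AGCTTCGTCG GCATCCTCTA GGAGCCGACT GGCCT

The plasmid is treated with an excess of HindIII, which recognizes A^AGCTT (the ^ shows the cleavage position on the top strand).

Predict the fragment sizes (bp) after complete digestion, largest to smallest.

82, 38, 15, 10 bp

HindIII sites (AAGCTT) start at positions 3, 85, 100, 110.
HindIII cuts after the first base of each site, so after positions 3, 85, 100, 110.
Circular molecule, 4 cuts → 4 fragments:
  4–85 → 82 bp
  86–100 → 15 bp
  101–110 → 10 bp
  111–145 then 1–3 → 35 + 3 = 38 bp
Sorted largest to smallest: 82, 38, 15, 10 bp.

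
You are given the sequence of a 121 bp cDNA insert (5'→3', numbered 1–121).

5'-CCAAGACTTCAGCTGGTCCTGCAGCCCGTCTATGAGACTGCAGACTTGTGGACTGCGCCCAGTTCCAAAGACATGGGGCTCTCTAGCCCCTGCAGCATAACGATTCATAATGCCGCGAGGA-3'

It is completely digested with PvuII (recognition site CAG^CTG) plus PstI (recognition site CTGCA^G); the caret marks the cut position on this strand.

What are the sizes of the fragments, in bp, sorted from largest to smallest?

The PvuII site (CAGCTG) starts at position 10.
PvuII cuts after base 3 of each site, so after position 12.
PstI sites (CTGCAG) start at positions 19, 38, 90.
PstI cuts after base 5 of each site (before the last base), so after positions 23, 42, 94.
Combined cut positions: 12, 23, 42, 94.
Linear molecule, 4 cuts → 5 fragments:
  1–12 → 12 bp
  13–23 → 11 bp
  24–42 → 19 bp
  43–94 → 52 bp
  95–121 → 27 bp
Sorted largest to smallest: 52, 27, 19, 12, 11 bp.

52, 27, 19, 12, 11 bp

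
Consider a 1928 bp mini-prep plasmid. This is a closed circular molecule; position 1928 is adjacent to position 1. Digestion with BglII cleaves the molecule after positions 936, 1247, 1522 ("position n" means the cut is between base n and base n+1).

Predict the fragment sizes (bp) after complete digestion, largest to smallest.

Circular molecule, 3 cuts → 3 fragments:
  1247 − 936 = 311 bp
  1522 − 1247 = 275 bp
  wrap: 1928 − 1522 + 936 = 1342 bp
Sorted largest to smallest: 1342, 311, 275 bp.

1342, 311, 275 bp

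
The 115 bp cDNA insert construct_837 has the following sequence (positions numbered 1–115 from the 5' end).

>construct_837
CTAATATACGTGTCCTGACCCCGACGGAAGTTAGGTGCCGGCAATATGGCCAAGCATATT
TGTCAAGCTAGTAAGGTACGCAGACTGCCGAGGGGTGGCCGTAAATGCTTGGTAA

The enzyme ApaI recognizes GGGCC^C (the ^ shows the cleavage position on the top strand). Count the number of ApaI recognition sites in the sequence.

0

No occurrence of GGGCCC is present in the sequence.
ApaI does not cut: 0 sites.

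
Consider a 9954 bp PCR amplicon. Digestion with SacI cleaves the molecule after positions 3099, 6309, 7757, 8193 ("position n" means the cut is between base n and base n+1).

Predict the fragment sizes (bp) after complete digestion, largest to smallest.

3210, 3099, 1761, 1448, 436 bp

Linear molecule, 4 cuts → 5 fragments:
  3099 − 0 = 3099 bp
  6309 − 3099 = 3210 bp
  7757 − 6309 = 1448 bp
  8193 − 7757 = 436 bp
  9954 − 8193 = 1761 bp
Sorted largest to smallest: 3210, 3099, 1761, 1448, 436 bp.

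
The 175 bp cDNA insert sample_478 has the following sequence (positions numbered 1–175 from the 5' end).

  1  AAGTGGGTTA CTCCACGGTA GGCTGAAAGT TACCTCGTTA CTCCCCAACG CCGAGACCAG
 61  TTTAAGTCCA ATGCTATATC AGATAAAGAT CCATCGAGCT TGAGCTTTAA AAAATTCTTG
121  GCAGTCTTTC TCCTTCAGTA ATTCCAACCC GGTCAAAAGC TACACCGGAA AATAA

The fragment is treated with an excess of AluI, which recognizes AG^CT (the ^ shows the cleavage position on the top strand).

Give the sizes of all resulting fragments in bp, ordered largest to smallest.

98, 55, 16, 6 bp

AluI sites (AGCT) start at positions 97, 103, 158.
AluI cuts after base 2 of each site, so after positions 98, 104, 159.
Linear molecule, 3 cuts → 4 fragments:
  1–98 → 98 bp
  99–104 → 6 bp
  105–159 → 55 bp
  160–175 → 16 bp
Sorted largest to smallest: 98, 55, 16, 6 bp.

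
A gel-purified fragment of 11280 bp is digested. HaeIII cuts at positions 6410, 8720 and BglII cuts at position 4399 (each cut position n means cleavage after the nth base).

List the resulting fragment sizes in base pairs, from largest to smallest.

4399, 2560, 2310, 2011 bp

Combined cut positions (sorted): 4399, 6410, 8720.
Linear molecule, 3 cuts → 4 fragments:
  4399 − 0 = 4399 bp
  6410 − 4399 = 2011 bp
  8720 − 6410 = 2310 bp
  11280 − 8720 = 2560 bp
Sorted largest to smallest: 4399, 2560, 2310, 2011 bp.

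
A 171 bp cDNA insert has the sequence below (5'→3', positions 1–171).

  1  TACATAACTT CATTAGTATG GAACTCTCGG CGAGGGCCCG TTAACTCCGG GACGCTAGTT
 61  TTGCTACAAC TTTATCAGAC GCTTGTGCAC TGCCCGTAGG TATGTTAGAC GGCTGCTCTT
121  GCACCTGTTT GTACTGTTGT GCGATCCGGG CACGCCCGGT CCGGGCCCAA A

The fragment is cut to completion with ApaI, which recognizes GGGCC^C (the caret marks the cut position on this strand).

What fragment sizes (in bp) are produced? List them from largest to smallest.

ApaI sites (GGGCCC) start at positions 34, 163.
ApaI cuts after base 5 of each site (before the last base), so after positions 38, 167.
Linear molecule, 2 cuts → 3 fragments:
  1–38 → 38 bp
  39–167 → 129 bp
  168–171 → 4 bp
Sorted largest to smallest: 129, 38, 4 bp.

129, 38, 4 bp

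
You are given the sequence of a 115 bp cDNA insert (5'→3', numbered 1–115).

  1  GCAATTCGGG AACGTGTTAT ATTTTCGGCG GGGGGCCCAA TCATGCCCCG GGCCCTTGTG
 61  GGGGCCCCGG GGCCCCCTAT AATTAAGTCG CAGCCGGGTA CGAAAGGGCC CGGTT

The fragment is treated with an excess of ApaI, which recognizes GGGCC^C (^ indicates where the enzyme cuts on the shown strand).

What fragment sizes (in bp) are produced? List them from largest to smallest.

ApaI sites (GGGCCC) start at positions 33, 50, 62, 70, 106.
ApaI cuts after base 5 of each site (before the last base), so after positions 37, 54, 66, 74, 110.
Linear molecule, 5 cuts → 6 fragments:
  1–37 → 37 bp
  38–54 → 17 bp
  55–66 → 12 bp
  67–74 → 8 bp
  75–110 → 36 bp
  111–115 → 5 bp
Sorted largest to smallest: 37, 36, 17, 12, 8, 5 bp.

37, 36, 17, 12, 8, 5 bp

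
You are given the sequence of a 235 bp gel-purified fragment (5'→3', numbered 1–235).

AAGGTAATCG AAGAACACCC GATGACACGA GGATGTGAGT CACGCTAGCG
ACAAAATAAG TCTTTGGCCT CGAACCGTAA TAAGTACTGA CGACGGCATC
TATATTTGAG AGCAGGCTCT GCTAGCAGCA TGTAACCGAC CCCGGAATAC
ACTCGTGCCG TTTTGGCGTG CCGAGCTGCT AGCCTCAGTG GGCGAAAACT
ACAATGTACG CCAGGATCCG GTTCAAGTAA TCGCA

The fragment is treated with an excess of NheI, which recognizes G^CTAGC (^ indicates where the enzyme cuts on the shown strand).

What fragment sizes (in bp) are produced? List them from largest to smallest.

77, 57, 57, 44 bp

NheI sites (GCTAGC) start at positions 44, 121, 178.
NheI cuts after the first base of each site, so after positions 44, 121, 178.
Linear molecule, 3 cuts → 4 fragments:
  1–44 → 44 bp
  45–121 → 77 bp
  122–178 → 57 bp
  179–235 → 57 bp
Sorted largest to smallest: 77, 57, 57, 44 bp.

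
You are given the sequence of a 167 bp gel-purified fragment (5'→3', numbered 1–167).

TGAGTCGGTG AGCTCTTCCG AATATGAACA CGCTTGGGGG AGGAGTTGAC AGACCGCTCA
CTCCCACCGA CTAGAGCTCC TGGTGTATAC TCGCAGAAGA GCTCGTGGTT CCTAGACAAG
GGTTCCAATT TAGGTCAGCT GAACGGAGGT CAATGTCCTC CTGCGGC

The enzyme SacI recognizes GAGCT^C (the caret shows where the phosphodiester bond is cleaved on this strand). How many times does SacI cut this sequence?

GAGCTC occurs starting at positions 10, 74, 99.
SacI cuts at 3 sites.

3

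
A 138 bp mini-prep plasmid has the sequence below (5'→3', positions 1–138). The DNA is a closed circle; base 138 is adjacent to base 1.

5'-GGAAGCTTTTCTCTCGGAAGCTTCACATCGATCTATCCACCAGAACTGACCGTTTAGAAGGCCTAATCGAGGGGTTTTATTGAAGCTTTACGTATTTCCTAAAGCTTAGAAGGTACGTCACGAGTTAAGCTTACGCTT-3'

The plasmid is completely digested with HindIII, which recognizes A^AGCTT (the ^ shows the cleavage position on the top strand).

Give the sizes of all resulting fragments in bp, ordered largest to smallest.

HindIII sites (AAGCTT) start at positions 3, 18, 83, 102, 127.
HindIII cuts after the first base of each site, so after positions 3, 18, 83, 102, 127.
Circular molecule, 5 cuts → 5 fragments:
  4–18 → 15 bp
  19–83 → 65 bp
  84–102 → 19 bp
  103–127 → 25 bp
  128–138 then 1–3 → 11 + 3 = 14 bp
Sorted largest to smallest: 65, 25, 19, 15, 14 bp.

65, 25, 19, 15, 14 bp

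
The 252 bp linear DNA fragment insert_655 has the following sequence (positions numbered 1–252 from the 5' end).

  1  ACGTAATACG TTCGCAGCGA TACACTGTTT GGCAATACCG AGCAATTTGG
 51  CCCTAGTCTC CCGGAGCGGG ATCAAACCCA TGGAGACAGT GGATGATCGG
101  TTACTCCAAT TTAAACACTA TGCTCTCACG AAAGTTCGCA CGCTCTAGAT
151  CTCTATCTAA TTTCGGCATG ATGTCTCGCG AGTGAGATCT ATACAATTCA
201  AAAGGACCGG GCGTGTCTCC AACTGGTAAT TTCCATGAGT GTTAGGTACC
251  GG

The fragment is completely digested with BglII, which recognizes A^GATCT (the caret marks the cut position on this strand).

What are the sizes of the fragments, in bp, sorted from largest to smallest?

BglII sites (AGATCT) start at positions 147, 185.
BglII cuts after the first base of each site, so after positions 147, 185.
Linear molecule, 2 cuts → 3 fragments:
  1–147 → 147 bp
  148–185 → 38 bp
  186–252 → 67 bp
Sorted largest to smallest: 147, 67, 38 bp.

147, 67, 38 bp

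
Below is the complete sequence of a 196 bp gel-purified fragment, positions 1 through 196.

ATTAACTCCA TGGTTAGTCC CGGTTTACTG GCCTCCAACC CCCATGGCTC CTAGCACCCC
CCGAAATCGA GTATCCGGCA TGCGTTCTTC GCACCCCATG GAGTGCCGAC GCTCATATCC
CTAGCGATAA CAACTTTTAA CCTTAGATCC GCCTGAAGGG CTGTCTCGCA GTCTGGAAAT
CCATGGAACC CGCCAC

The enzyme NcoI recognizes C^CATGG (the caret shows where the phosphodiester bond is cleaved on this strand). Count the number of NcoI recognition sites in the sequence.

4

CCATGG occurs starting at positions 8, 42, 96, 181.
NcoI cuts at 4 sites.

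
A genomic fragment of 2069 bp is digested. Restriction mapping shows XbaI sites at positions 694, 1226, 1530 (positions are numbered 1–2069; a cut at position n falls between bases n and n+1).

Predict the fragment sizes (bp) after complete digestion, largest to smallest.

Linear molecule, 3 cuts → 4 fragments:
  694 − 0 = 694 bp
  1226 − 694 = 532 bp
  1530 − 1226 = 304 bp
  2069 − 1530 = 539 bp
Sorted largest to smallest: 694, 539, 532, 304 bp.

694, 539, 532, 304 bp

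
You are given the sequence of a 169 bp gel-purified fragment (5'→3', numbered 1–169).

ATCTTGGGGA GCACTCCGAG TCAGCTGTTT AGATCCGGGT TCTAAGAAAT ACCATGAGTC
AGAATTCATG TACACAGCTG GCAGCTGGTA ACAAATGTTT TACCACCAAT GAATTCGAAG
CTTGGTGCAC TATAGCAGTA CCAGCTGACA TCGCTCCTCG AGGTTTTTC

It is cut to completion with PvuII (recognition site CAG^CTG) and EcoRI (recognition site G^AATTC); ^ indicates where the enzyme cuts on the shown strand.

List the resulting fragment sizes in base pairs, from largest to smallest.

38, 33, 27, 25, 24, 15, 7 bp

PvuII sites (CAGCTG) start at positions 22, 75, 82, 142.
PvuII cuts after base 3 of each site, so after positions 24, 77, 84, 144.
EcoRI sites (GAATTC) start at positions 62, 111.
EcoRI cuts after the first base of each site, so after positions 62, 111.
Combined cut positions: 24, 62, 77, 84, 111, 144.
Linear molecule, 6 cuts → 7 fragments:
  1–24 → 24 bp
  25–62 → 38 bp
  63–77 → 15 bp
  78–84 → 7 bp
  85–111 → 27 bp
  112–144 → 33 bp
  145–169 → 25 bp
Sorted largest to smallest: 38, 33, 27, 25, 24, 15, 7 bp.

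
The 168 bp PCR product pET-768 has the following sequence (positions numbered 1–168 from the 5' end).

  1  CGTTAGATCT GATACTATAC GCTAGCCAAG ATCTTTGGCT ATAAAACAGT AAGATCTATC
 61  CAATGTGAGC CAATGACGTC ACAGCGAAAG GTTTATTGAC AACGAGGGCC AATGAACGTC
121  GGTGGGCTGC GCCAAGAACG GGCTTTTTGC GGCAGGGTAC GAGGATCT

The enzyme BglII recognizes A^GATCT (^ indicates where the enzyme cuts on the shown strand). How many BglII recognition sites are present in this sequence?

AGATCT occurs starting at positions 5, 29, 52.
BglII cuts at 3 sites.

3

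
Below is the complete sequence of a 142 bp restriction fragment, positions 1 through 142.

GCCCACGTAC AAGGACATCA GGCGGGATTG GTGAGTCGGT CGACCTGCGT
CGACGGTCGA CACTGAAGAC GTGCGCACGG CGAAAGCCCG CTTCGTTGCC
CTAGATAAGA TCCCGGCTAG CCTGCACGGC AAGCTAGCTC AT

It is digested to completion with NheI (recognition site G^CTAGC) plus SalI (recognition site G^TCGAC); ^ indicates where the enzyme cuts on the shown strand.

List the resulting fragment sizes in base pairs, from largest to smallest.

NheI sites (GCTAGC) start at positions 116, 133.
NheI cuts after the first base of each site, so after positions 116, 133.
SalI sites (GTCGAC) start at positions 39, 49, 56.
SalI cuts after the first base of each site, so after positions 39, 49, 56.
Combined cut positions: 39, 49, 56, 116, 133.
Linear molecule, 5 cuts → 6 fragments:
  1–39 → 39 bp
  40–49 → 10 bp
  50–56 → 7 bp
  57–116 → 60 bp
  117–133 → 17 bp
  134–142 → 9 bp
Sorted largest to smallest: 60, 39, 17, 10, 9, 7 bp.

60, 39, 17, 10, 9, 7 bp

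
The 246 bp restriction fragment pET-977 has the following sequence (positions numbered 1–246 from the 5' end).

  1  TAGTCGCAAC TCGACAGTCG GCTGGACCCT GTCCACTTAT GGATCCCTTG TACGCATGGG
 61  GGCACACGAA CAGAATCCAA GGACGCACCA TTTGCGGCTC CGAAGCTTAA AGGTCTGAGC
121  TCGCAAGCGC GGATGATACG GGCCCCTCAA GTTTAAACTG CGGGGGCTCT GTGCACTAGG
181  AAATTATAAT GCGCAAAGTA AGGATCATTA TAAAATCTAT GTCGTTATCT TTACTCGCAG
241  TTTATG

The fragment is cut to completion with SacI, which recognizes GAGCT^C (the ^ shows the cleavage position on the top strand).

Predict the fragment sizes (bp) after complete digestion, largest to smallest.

125, 121 bp

The SacI site (GAGCTC) starts at position 117.
SacI cuts after base 5 of each site (before the last base), so after position 121.
Linear molecule, 1 cut → 2 fragments:
  1–121 → 121 bp
  122–246 → 125 bp
Sorted largest to smallest: 125, 121 bp.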